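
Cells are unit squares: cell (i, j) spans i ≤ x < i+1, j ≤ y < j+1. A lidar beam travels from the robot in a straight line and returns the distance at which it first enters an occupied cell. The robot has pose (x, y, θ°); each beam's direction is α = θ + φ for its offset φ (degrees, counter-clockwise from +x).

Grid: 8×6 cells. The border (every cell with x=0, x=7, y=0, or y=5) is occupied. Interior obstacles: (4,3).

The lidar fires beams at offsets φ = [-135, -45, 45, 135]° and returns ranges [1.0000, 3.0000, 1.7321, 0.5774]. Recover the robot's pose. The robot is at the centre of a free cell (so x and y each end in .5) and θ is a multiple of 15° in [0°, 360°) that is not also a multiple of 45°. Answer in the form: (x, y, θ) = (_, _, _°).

Enumerate (i+0.5, j+0.5, θ) over the 23 free cells and 16 admissible headings. For each, cast all 4 beams and compare to the given ranges.
  (5.5, 4.5, 195°): beam 1 = 0.5774 ≠ 1.0000 ✗
  (3.5, 2.5, 330°): beam 1 = 2.5882 ≠ 1.0000 ✗
  (1.5, 3.5, 75°): beam 1 = 2.8868 ≠ 1.0000 ✗
  (2.5, 4.5, 150°): beam 1 = 1.9319 ≠ 1.0000 ✗
  (4.5, 2.5, 75°): beam 1 = 1.7321 ≠ 1.0000 ✗
  …
  (2.5, 4.5, 285°): r_1=1.0000, r_2=3.0000, r_3=1.7321, r_4=0.5774 — all match ✓
No second candidate reproduces the full scan.

(x, y, θ) = (2.5, 4.5, 285°)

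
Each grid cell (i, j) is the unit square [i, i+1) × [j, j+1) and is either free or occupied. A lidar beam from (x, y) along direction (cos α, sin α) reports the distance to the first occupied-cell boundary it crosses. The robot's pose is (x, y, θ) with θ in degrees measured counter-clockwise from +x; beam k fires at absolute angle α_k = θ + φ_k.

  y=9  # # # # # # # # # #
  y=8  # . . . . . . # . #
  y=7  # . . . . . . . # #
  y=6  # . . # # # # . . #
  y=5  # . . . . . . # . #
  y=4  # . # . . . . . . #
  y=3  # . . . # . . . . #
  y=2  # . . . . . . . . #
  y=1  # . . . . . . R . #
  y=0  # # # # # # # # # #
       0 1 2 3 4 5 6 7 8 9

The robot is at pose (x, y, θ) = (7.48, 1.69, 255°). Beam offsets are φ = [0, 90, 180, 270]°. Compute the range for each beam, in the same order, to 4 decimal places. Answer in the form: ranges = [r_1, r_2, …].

ranges = [0.7143, 1.5736, 5.4973, 6.7086]

beam 1: φ=0°, α=255°
  cosα=-0.2588 sinα=-0.9659 | (7,1) | tMaxX 1.8546 tMaxY 0.7143 | tΔX 3.8637 tΔY 1.0353
    t=0.7143 [y] (7,0) — stop
  → r_1 = 0.7143
beam 2: φ=90°, α=345°
  cosα=0.9659 sinα=-0.2588 | (7,1) | tMaxX 0.5383 tMaxY 2.6660 | tΔX 1.0353 tΔY 3.8637
    t=0.5383 [x] (8,1)
    t=1.5736 [x] (9,1) — stop
  → r_2 = 1.5736
beam 3: φ=180°, α=75°
  cosα=0.2588 sinα=0.9659 | (7,1) | tMaxX 2.0091 tMaxY 0.3209 | tΔX 3.8637 tΔY 1.0353
    t=0.3209 [y] (7,2)
    t=1.3562 [y] (7,3)
    t=2.0091 [x] (8,3)
    t=2.3915 [y] (8,4)
    t=3.4268 [y] (8,5)
    t=4.4620 [y] (8,6)
    t=5.4973 [y] (8,7) — stop
  → r_3 = 5.4973
beam 4: φ=270°, α=165°
  cosα=-0.9659 sinα=0.2588 | (7,1) | tMaxX 0.4969 tMaxY 1.1977 | tΔX 1.0353 tΔY 3.8637
    t=0.4969 [x] (6,1)
    t=1.1977 [y] (6,2)
    t=1.5322 [x] (5,2)
    t=2.5675 [x] (4,2)
    t=3.6028 [x] (3,2)
    t=4.6380 [x] (2,2)
    t=5.0615 [y] (2,3)
    t=5.6733 [x] (1,3)
    t=6.7086 [x] (0,3) — stop
  → r_4 = 6.7086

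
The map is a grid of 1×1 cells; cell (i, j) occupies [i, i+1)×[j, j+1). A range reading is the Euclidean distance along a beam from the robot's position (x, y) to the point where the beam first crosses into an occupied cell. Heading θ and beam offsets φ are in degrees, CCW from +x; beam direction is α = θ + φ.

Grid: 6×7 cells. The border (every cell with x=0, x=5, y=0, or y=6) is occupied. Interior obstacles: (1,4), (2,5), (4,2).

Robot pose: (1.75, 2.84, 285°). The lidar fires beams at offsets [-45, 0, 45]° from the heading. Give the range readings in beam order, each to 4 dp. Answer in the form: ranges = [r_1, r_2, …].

beam 1: φ=-45°, α=240°
  dir = (cos 240°, sin 240°) = (-0.5000, -0.8660); from cell (1,2)
  next x-line at t=1.5000, next y-line at t=0.9699; Δt_x=2.0000, Δt_y=1.1547
    y: enter (1,1) at t=0.9699
    x: enter (0,1) at t=1.5000 ← occupied
  → r_1 = 1.5000
beam 2: φ=0°, α=285°
  dir = (cos 285°, sin 285°) = (0.2588, -0.9659); from cell (1,2)
  next x-line at t=0.9659, next y-line at t=0.8696; Δt_x=3.8637, Δt_y=1.0353
    y: enter (1,1) at t=0.8696
    x: enter (2,1) at t=0.9659
    y: enter (2,0) at t=1.9049 ← occupied
  → r_2 = 1.9049
beam 3: φ=45°, α=330°
  dir = (cos 330°, sin 330°) = (0.8660, -0.5000); from cell (1,2)
  next x-line at t=0.2887, next y-line at t=1.6800; Δt_x=1.1547, Δt_y=2.0000
    x: enter (2,2) at t=0.2887
    x: enter (3,2) at t=1.4434
    y: enter (3,1) at t=1.6800
    x: enter (4,1) at t=2.5981
    y: enter (4,0) at t=3.6800 ← occupied
  → r_3 = 3.6800

ranges = [1.5000, 1.9049, 3.6800]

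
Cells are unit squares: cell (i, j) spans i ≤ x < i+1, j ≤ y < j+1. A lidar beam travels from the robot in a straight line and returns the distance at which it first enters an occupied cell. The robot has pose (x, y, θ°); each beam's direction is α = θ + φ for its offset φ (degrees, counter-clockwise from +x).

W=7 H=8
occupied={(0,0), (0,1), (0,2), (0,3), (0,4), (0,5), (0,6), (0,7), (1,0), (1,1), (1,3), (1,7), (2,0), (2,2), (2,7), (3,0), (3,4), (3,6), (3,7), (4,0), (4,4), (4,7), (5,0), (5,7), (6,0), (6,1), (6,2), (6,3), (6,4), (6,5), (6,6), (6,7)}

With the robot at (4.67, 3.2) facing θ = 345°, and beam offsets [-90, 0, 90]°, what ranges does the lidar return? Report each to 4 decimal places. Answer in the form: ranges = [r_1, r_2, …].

ranges = [2.2776, 1.3769, 0.8282]

beam 1: φ=-90°, α=255°
  cosα=-0.2588 sinα=-0.9659 | (4,3) | tMaxX 2.5887 tMaxY 0.2071 | tΔX 3.8637 tΔY 1.0353
    t=0.2071 [y] (4,2)
    t=1.2423 [y] (4,1)
    t=2.2776 [y] (4,0) — stop
  → r_1 = 2.2776
beam 2: φ=0°, α=345°
  cosα=0.9659 sinα=-0.2588 | (4,3) | tMaxX 0.3416 tMaxY 0.7727 | tΔX 1.0353 tΔY 3.8637
    t=0.3416 [x] (5,3)
    t=0.7727 [y] (5,2)
    t=1.3769 [x] (6,2) — stop
  → r_2 = 1.3769
beam 3: φ=90°, α=75°
  cosα=0.2588 sinα=0.9659 | (4,3) | tMaxX 1.2750 tMaxY 0.8282 | tΔX 3.8637 tΔY 1.0353
    t=0.8282 [y] (4,4) — stop
  → r_3 = 0.8282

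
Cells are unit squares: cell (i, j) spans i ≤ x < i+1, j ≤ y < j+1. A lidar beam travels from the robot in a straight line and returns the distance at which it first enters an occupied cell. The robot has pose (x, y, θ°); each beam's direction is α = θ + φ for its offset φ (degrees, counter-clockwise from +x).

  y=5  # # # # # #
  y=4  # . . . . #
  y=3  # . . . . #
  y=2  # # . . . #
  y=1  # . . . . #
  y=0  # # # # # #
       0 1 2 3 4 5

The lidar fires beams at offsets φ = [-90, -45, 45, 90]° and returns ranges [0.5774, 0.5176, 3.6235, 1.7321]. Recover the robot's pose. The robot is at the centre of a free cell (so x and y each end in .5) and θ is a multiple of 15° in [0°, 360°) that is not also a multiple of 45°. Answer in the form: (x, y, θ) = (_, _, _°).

The pose lattice has 15·16 = 240 candidates. Test each by forward raycasting.
  (4.5, 1.5, 30°): beam 3 = 1.9319 ≠ 3.6235 ✗
  (1.5, 1.5, 195°): beam 1 = 0.5176 ≠ 0.5774 ✗
  (1.5, 1.5, 165°): beam 1 = 0.5176 ≠ 0.5774 ✗
  (4.5, 1.5, 255°): beam 1 = 2.5882 ≠ 0.5774 ✗
  …
  (1.5, 3.5, 330°): r_1=0.5774, r_2=0.5176, r_3=3.6235, r_4=1.7321 — all match ✓
Only this pose fits every beam.

(x, y, θ) = (1.5, 3.5, 330°)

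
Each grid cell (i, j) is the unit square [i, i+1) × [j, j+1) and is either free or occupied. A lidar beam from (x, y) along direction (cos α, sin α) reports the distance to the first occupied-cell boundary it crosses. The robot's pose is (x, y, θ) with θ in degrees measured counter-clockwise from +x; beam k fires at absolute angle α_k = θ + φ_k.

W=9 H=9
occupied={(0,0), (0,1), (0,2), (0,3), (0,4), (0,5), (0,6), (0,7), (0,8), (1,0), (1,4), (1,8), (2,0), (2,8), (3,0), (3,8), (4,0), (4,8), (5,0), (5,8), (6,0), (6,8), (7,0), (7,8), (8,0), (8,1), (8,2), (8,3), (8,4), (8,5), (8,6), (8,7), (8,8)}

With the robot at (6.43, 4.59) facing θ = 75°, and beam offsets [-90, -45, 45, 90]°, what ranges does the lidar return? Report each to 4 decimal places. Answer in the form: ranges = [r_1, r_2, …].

beam 1: φ=-90°, α=345°
  dir = (cos 345°, sin 345°) = (0.9659, -0.2588); from cell (6,4)
  next x-line at t=0.5901, next y-line at t=2.2796; Δt_x=1.0353, Δt_y=3.8637
    x: enter (7,4) at t=0.5901
    x: enter (8,4) at t=1.6254 ← occupied
  → r_1 = 1.6254
beam 2: φ=-45°, α=30°
  dir = (cos 30°, sin 30°) = (0.8660, 0.5000); from cell (6,4)
  next x-line at t=0.6582, next y-line at t=0.8200; Δt_x=1.1547, Δt_y=2.0000
    x: enter (7,4) at t=0.6582
    y: enter (7,5) at t=0.8200
    x: enter (8,5) at t=1.8129 ← occupied
  → r_2 = 1.8129
beam 3: φ=45°, α=120°
  dir = (cos 120°, sin 120°) = (-0.5000, 0.8660); from cell (6,4)
  next x-line at t=0.8600, next y-line at t=0.4734; Δt_x=2.0000, Δt_y=1.1547
    y: enter (6,5) at t=0.4734
    x: enter (5,5) at t=0.8600
    y: enter (5,6) at t=1.6281
    y: enter (5,7) at t=2.7828
    x: enter (4,7) at t=2.8600
    y: enter (4,8) at t=3.9375 ← occupied
  → r_3 = 3.9375
beam 4: φ=90°, α=165°
  dir = (cos 165°, sin 165°) = (-0.9659, 0.2588); from cell (6,4)
  next x-line at t=0.4452, next y-line at t=1.5841; Δt_x=1.0353, Δt_y=3.8637
    x: enter (5,4) at t=0.4452
    x: enter (4,4) at t=1.4804
    y: enter (4,5) at t=1.5841
    x: enter (3,5) at t=2.5157
    x: enter (2,5) at t=3.5510
    x: enter (1,5) at t=4.5863
    y: enter (1,6) at t=5.4478
    x: enter (0,6) at t=5.6215 ← occupied
  → r_4 = 5.6215

ranges = [1.6254, 1.8129, 3.9375, 5.6215]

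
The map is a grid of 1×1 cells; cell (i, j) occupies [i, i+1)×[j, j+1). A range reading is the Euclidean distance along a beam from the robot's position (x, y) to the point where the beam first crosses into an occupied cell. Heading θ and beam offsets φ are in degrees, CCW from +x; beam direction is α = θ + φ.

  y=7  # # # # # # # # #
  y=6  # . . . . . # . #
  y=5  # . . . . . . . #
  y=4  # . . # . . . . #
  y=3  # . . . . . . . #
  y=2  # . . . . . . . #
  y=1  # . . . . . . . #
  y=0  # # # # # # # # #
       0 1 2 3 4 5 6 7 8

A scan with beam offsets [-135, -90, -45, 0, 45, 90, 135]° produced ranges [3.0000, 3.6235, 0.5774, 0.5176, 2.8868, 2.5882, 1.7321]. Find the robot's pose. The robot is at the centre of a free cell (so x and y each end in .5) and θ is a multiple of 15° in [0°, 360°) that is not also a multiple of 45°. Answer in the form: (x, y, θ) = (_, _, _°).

(x, y, θ) = (2.5, 4.5, 15°)

Candidates: 40 free-cell centres × 16 headings = 640 poses. Raycast each; keep the one whose scan matches to 4 dp.
  (5.5, 3.5, 195°): beam 1 = 2.8868 ≠ 3.0000 ✗
  (1.5, 3.5, 30°): beam 1 = 1.9319 ≠ 3.0000 ✗
  (4.5, 5.5, 345°): beam 1 = 1.0000 ≠ 3.0000 ✗
  (5.5, 2.5, 120°): beam 1 = 2.5882 ≠ 3.0000 ✗
  …
  (2.5, 4.5, 15°): r_1=3.0000, r_2=3.6235, r_3=0.5774, r_4=0.5176, r_5=2.8868, r_6=2.5882, r_7=1.7321 — all match ✓
Only this pose fits every beam.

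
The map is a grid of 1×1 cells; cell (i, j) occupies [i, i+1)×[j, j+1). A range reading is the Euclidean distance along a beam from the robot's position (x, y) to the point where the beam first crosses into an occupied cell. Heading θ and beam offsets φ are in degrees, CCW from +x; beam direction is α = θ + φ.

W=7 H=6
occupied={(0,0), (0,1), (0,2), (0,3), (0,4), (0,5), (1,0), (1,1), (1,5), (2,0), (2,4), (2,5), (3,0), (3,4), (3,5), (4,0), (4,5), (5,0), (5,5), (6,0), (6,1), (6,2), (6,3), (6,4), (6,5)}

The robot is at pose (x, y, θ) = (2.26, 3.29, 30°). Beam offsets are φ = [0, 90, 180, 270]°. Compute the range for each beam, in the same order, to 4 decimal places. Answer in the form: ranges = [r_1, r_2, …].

beam 1: φ=0°, α=30°
  cosα=0.8660 sinα=0.5000 | (2,3) | tMaxX 0.8545 tMaxY 1.4200 | tΔX 1.1547 tΔY 2.0000
    t=0.8545 [x] (3,3)
    t=1.4200 [y] (3,4) — stop
  → r_1 = 1.4200
beam 2: φ=90°, α=120°
  cosα=-0.5000 sinα=0.8660 | (2,3) | tMaxX 0.5200 tMaxY 0.8198 | tΔX 2.0000 tΔY 1.1547
    t=0.5200 [x] (1,3)
    t=0.8198 [y] (1,4)
    t=1.9745 [y] (1,5) — stop
  → r_2 = 1.9745
beam 3: φ=180°, α=210°
  cosα=-0.8660 sinα=-0.5000 | (2,3) | tMaxX 0.3002 tMaxY 0.5800 | tΔX 1.1547 tΔY 2.0000
    t=0.3002 [x] (1,3)
    t=0.5800 [y] (1,2)
    t=1.4549 [x] (0,2) — stop
  → r_3 = 1.4549
beam 4: φ=270°, α=300°
  cosα=0.5000 sinα=-0.8660 | (2,3) | tMaxX 1.4800 tMaxY 0.3349 | tΔX 2.0000 tΔY 1.1547
    t=0.3349 [y] (2,2)
    t=1.4800 [x] (3,2)
    t=1.4896 [y] (3,1)
    t=2.6443 [y] (3,0) — stop
  → r_4 = 2.6443

ranges = [1.4200, 1.9745, 1.4549, 2.6443]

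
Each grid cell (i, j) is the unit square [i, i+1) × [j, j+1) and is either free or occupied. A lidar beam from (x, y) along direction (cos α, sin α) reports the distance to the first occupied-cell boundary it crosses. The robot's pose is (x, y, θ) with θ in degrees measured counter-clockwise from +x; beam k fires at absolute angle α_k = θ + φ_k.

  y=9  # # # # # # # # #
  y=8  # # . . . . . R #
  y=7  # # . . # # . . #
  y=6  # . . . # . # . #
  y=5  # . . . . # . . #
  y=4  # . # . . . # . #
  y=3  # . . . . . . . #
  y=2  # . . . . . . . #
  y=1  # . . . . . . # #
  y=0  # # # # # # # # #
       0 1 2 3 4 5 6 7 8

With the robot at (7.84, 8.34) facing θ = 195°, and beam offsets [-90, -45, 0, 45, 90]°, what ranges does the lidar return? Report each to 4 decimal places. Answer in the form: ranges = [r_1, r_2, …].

ranges = [0.6833, 1.3200, 1.9049, 1.6800, 0.6182]

beam 1: φ=-90°, α=105°
  dir = (cos 105°, sin 105°) = (-0.2588, 0.9659); from cell (7,8)
  next x-line at t=3.2455, next y-line at t=0.6833; Δt_x=3.8637, Δt_y=1.0353
    y: enter (7,9) at t=0.6833 ← occupied
  → r_1 = 0.6833
beam 2: φ=-45°, α=150°
  dir = (cos 150°, sin 150°) = (-0.8660, 0.5000); from cell (7,8)
  next x-line at t=0.9699, next y-line at t=1.3200; Δt_x=1.1547, Δt_y=2.0000
    x: enter (6,8) at t=0.9699
    y: enter (6,9) at t=1.3200 ← occupied
  → r_2 = 1.3200
beam 3: φ=0°, α=195°
  dir = (cos 195°, sin 195°) = (-0.9659, -0.2588); from cell (7,8)
  next x-line at t=0.8696, next y-line at t=1.3137; Δt_x=1.0353, Δt_y=3.8637
    x: enter (6,8) at t=0.8696
    y: enter (6,7) at t=1.3137
    x: enter (5,7) at t=1.9049 ← occupied
  → r_3 = 1.9049
beam 4: φ=45°, α=240°
  dir = (cos 240°, sin 240°) = (-0.5000, -0.8660); from cell (7,8)
  next x-line at t=1.6800, next y-line at t=0.3926; Δt_x=2.0000, Δt_y=1.1547
    y: enter (7,7) at t=0.3926
    y: enter (7,6) at t=1.5473
    x: enter (6,6) at t=1.6800 ← occupied
  → r_4 = 1.6800
beam 5: φ=90°, α=285°
  dir = (cos 285°, sin 285°) = (0.2588, -0.9659); from cell (7,8)
  next x-line at t=0.6182, next y-line at t=0.3520; Δt_x=3.8637, Δt_y=1.0353
    y: enter (7,7) at t=0.3520
    x: enter (8,7) at t=0.6182 ← occupied
  → r_5 = 0.6182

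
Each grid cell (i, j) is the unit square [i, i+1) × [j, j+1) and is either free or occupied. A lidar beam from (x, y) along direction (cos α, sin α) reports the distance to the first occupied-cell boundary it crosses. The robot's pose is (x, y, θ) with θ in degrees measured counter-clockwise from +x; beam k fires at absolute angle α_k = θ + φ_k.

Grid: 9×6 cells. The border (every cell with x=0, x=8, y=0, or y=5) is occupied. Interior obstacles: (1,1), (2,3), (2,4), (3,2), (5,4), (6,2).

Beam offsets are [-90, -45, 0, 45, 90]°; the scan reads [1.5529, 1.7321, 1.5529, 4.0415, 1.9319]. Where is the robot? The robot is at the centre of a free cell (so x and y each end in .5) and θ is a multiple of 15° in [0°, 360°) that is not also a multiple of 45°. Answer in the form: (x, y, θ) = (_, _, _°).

The pose lattice has 22·16 = 352 candidates. Test each by forward raycasting.
  (7.5, 4.5, 210°): beam 1 = 0.5774 ≠ 1.5529 ✗
  (3.5, 1.5, 15°): beam 1 = 0.5176 ≠ 1.5529 ✗
  (4.5, 2.5, 150°): beam 1 = 1.7321 ≠ 1.5529 ✗
  (6.5, 1.5, 285°): beam 1 = 1.9319 ≠ 1.5529 ✗
  …
  (4.5, 2.5, 345°): r_1=1.5529, r_2=1.7321, r_3=1.5529, r_4=4.0415, r_5=1.9319 — all match ✓
Only this pose fits every beam.

(x, y, θ) = (4.5, 2.5, 345°)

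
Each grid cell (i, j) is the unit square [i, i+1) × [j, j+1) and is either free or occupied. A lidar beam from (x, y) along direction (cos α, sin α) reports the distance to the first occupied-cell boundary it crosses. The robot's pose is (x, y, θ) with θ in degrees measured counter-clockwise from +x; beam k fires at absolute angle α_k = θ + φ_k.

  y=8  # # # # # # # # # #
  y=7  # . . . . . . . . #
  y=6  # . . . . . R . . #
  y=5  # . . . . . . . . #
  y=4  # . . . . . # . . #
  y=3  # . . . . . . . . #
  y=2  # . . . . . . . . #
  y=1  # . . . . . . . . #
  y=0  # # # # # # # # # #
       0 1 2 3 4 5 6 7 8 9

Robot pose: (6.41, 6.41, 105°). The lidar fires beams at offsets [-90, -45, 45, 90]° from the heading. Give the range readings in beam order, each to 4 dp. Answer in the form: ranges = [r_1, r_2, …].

ranges = [2.6814, 1.8360, 3.1800, 5.6008]

beam 1: φ=-90°, α=15°
  d=(0.9659,0.2588)  start (6,6)  tX=0.6108 tY=2.2796  stride 1/|dx|=1.0353 1/|dy|=3.8637
    cross x-line → (7,6), t=0.6108
    cross x-line → (8,6), t=1.6461
    cross y-line → (8,7), t=2.2796
    cross x-line → (9,7), t=2.6814 (wall)
  → r_1 = 2.6814
beam 2: φ=-45°, α=60°
  d=(0.5000,0.8660)  start (6,6)  tX=1.1800 tY=0.6813  stride 1/|dx|=2.0000 1/|dy|=1.1547
    cross y-line → (6,7), t=0.6813
    cross x-line → (7,7), t=1.1800
    cross y-line → (7,8), t=1.8360 (wall)
  → r_2 = 1.8360
beam 3: φ=45°, α=150°
  d=(-0.8660,0.5000)  start (6,6)  tX=0.4734 tY=1.1800  stride 1/|dx|=1.1547 1/|dy|=2.0000
    cross x-line → (5,6), t=0.4734
    cross y-line → (5,7), t=1.1800
    cross x-line → (4,7), t=1.6281
    cross x-line → (3,7), t=2.7828
    cross y-line → (3,8), t=3.1800 (wall)
  → r_3 = 3.1800
beam 4: φ=90°, α=195°
  d=(-0.9659,-0.2588)  start (6,6)  tX=0.4245 tY=1.5841  stride 1/|dx|=1.0353 1/|dy|=3.8637
    cross x-line → (5,6), t=0.4245
    cross x-line → (4,6), t=1.4597
    cross y-line → (4,5), t=1.5841
    cross x-line → (3,5), t=2.4950
    cross x-line → (2,5), t=3.5303
    cross x-line → (1,5), t=4.5656
    cross y-line → (1,4), t=5.4478
    cross x-line → (0,4), t=5.6008 (wall)
  → r_4 = 5.6008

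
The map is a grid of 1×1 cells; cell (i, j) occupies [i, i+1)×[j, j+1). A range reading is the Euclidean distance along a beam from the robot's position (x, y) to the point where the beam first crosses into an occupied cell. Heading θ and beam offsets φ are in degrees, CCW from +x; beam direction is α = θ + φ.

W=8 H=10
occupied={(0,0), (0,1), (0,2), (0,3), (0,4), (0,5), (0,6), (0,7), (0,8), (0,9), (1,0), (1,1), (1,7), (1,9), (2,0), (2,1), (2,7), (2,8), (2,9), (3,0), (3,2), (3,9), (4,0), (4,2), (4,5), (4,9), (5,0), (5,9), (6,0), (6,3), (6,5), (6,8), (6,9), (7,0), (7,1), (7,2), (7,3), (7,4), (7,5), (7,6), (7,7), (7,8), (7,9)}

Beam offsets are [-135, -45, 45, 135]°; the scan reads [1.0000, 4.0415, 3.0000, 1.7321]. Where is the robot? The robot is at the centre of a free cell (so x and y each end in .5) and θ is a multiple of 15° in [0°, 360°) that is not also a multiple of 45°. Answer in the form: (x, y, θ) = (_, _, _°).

Candidates: 37 free-cell centres × 16 headings = 592 poses. Raycast each; keep the one whose scan matches to 4 dp.
  (4.5, 7.5, 30°): beam 1 = 1.5529 ≠ 1.0000 ✗
  (1.5, 2.5, 240°): beam 1 = 1.9319 ≠ 1.0000 ✗
  (5.5, 5.5, 240°): beam 1 = 3.6235 ≠ 1.0000 ✗
  (4.5, 3.5, 195°): beam 1 = 5.0000 ≠ 1.0000 ✗
  …
  (2.5, 3.5, 75°): r_1=1.0000, r_2=4.0415, r_3=3.0000, r_4=1.7321 — all match ✓
Only this pose fits every beam.

(x, y, θ) = (2.5, 3.5, 75°)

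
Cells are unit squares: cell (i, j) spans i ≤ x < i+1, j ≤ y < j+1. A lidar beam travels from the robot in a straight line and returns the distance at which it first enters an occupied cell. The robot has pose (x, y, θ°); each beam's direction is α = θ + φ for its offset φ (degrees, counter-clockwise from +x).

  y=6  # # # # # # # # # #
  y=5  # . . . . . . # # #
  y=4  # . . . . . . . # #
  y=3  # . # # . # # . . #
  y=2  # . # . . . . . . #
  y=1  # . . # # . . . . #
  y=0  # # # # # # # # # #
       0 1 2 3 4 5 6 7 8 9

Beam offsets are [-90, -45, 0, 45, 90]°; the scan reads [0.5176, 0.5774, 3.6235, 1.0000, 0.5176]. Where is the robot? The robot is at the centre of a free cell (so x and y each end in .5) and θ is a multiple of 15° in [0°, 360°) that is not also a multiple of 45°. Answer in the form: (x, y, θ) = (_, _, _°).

The pose lattice has 30·16 = 480 candidates. Test each by forward raycasting.
  (1.5, 3.5, 150°): beam 1 = 2.8868 ≠ 0.5176 ✗
  (3.5, 5.5, 285°): beam 1 = 2.5882 ≠ 0.5176 ✗
  (1.5, 2.5, 30°): beam 1 = 1.7321 ≠ 0.5176 ✗
  (8.5, 3.5, 150°): beam 1 = 0.5774 ≠ 0.5176 ✗
  …
  (1.5, 2.5, 75°): r_1=0.5176, r_2=0.5774, r_3=3.6235, r_4=1.0000, r_5=0.5176 — all match ✓
No second candidate reproduces the full scan.

(x, y, θ) = (1.5, 2.5, 75°)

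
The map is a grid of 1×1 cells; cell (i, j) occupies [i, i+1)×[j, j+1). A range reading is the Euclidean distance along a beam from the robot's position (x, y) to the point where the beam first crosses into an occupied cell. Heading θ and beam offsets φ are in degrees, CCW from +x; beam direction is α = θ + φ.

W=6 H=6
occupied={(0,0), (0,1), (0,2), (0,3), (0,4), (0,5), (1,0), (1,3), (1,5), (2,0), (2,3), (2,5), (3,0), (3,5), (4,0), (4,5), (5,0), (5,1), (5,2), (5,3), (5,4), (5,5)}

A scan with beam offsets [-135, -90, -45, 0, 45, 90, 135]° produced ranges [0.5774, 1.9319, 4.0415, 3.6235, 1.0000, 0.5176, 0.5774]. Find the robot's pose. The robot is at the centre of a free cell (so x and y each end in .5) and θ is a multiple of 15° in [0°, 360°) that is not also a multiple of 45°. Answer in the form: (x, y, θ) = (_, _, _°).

The pose lattice has 14·16 = 224 candidates. Test each by forward raycasting.
  (4.5, 2.5, 285°): beam 1 = 1.7321 ≠ 0.5774 ✗
  (2.5, 1.5, 120°): beam 1 = 1.9319 ≠ 0.5774 ✗
  (3.5, 4.5, 330°): beam 1 = 1.9319 ≠ 0.5774 ✗
  (3.5, 3.5, 330°): beam 1 = 0.5176 ≠ 0.5774 ✗
  …
  (4.5, 1.5, 165°): r_1=0.5774, r_2=1.9319, r_3=4.0415, r_4=3.6235, r_5=1.0000, r_6=0.5176, r_7=0.5774 — all match ✓
Only this pose fits every beam.

(x, y, θ) = (4.5, 1.5, 165°)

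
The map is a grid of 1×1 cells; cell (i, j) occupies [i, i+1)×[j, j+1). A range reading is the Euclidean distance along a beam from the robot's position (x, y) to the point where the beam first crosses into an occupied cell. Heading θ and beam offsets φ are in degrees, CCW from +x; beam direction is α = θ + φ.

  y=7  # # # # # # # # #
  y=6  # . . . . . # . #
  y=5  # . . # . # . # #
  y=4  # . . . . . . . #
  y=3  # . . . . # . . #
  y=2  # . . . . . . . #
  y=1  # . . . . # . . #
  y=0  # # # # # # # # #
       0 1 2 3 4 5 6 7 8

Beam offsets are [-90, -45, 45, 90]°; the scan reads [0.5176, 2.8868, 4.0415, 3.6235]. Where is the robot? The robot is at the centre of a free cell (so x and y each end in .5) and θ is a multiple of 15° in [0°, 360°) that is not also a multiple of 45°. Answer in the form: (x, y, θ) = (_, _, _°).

(x, y, θ) = (3.5, 4.5, 195°)

Enumerate (i+0.5, j+0.5, θ) over the 36 free cells and 16 admissible headings. For each, cast all 4 beams and compare to the given ranges.
  (1.5, 1.5, 105°): beam 1 = 6.7293 ≠ 0.5176 ✗
  (3.5, 2.5, 240°): beam 1 = 2.8868 ≠ 0.5176 ✗
  (5.5, 2.5, 210°): beam 1 = 0.5774 ≠ 0.5176 ✗
  (3.5, 6.5, 165°): beam 2 = 0.5774 ≠ 2.8868 ✗
  …
  (3.5, 4.5, 195°): r_1=0.5176, r_2=2.8868, r_3=4.0415, r_4=3.6235 — all match ✓
No second candidate reproduces the full scan.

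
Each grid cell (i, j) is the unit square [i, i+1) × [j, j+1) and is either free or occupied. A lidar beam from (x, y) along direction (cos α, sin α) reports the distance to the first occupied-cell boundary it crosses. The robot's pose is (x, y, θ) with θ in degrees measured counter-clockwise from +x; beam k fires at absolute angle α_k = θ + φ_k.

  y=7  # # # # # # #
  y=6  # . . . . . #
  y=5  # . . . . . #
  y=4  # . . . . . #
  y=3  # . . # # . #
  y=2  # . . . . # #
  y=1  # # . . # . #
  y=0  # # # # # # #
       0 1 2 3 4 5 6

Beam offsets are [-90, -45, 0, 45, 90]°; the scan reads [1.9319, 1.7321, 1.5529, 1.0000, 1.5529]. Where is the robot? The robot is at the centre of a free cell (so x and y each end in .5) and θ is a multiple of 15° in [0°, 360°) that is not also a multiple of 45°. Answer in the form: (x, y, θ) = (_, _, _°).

(x, y, θ) = (3.5, 2.5, 285°)

Enumerate (i+0.5, j+0.5, θ) over the 25 free cells and 16 admissible headings. For each, cast all 5 beams and compare to the given ranges.
  (5.5, 3.5, 120°): beam 1 = 0.5774 ≠ 1.9319 ✗
  (1.5, 2.5, 75°): beam 1 = 2.5882 ≠ 1.9319 ✗
  (2.5, 2.5, 15°): beam 1 = 1.5529 ≠ 1.9319 ✗
  (3.5, 1.5, 300°): beam 1 = 1.0000 ≠ 1.9319 ✗
  (5.5, 6.5, 60°): beam 1 = 0.5774 ≠ 1.9319 ✗
  …
  (3.5, 2.5, 285°): r_1=1.9319, r_2=1.7321, r_3=1.5529, r_4=1.0000, r_5=1.5529 — all match ✓
Only this pose fits every beam.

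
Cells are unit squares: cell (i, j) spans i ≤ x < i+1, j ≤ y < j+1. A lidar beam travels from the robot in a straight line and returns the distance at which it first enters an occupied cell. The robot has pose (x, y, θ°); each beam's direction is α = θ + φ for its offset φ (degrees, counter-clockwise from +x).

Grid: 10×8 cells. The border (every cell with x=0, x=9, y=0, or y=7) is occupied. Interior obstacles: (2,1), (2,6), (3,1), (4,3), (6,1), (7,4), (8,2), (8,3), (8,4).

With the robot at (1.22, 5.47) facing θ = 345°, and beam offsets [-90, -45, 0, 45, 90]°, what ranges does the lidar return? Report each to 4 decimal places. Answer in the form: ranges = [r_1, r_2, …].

beam 1: φ=-90°, α=255°
  cosα=-0.2588 sinα=-0.9659 | (1,5) | tMaxX 0.8500 tMaxY 0.4866 | tΔX 3.8637 tΔY 1.0353
    t=0.4866 [y] (1,4)
    t=0.8500 [x] (0,4) — stop
  → r_1 = 0.8500
beam 2: φ=-45°, α=300°
  cosα=0.5000 sinα=-0.8660 | (1,5) | tMaxX 1.5600 tMaxY 0.5427 | tΔX 2.0000 tΔY 1.1547
    t=0.5427 [y] (1,4)
    t=1.5600 [x] (2,4)
    t=1.6974 [y] (2,3)
    t=2.8521 [y] (2,2)
    t=3.5600 [x] (3,2)
    t=4.0068 [y] (3,1) — stop
  → r_2 = 4.0068
beam 3: φ=0°, α=345°
  cosα=0.9659 sinα=-0.2588 | (1,5) | tMaxX 0.8075 tMaxY 1.8159 | tΔX 1.0353 tΔY 3.8637
    t=0.8075 [x] (2,5)
    t=1.8159 [y] (2,4)
    t=1.8428 [x] (3,4)
    t=2.8781 [x] (4,4)
    t=3.9133 [x] (5,4)
    t=4.9486 [x] (6,4)
    t=5.6796 [y] (6,3)
    t=5.9839 [x] (7,3)
    t=7.0192 [x] (8,3) — stop
  → r_3 = 7.0192
beam 4: φ=45°, α=30°
  cosα=0.8660 sinα=0.5000 | (1,5) | tMaxX 0.9007 tMaxY 1.0600 | tΔX 1.1547 tΔY 2.0000
    t=0.9007 [x] (2,5)
    t=1.0600 [y] (2,6) — stop
  → r_4 = 1.0600
beam 5: φ=90°, α=75°
  cosα=0.2588 sinα=0.9659 | (1,5) | tMaxX 3.0137 tMaxY 0.5487 | tΔX 3.8637 tΔY 1.0353
    t=0.5487 [y] (1,6)
    t=1.5840 [y] (1,7) — stop
  → r_5 = 1.5840

ranges = [0.8500, 4.0068, 7.0192, 1.0600, 1.5840]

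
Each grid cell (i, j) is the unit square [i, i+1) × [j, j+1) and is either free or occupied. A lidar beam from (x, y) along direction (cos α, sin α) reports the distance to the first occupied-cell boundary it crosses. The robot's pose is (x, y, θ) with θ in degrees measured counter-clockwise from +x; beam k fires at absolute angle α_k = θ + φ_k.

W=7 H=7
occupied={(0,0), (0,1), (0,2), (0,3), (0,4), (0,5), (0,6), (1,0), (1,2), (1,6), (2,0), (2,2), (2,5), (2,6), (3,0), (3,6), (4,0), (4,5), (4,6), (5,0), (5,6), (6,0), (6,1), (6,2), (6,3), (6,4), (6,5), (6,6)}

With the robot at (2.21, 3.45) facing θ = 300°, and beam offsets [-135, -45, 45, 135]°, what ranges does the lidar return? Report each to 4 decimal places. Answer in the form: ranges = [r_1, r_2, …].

beam 1: φ=-135°, α=165°
  direction (-0.9659, 0.2588); cell (2,3); t to first gridline: x 0.2174, y 2.1250 (then +1.0353 / +3.8637)
    (1,3) via x @ 0.2174
    (0,3) via x @ 1.2527  # hit
  → r_1 = 1.2527
beam 2: φ=-45°, α=255°
  direction (-0.2588, -0.9659); cell (2,3); t to first gridline: x 0.8114, y 0.4659 (then +3.8637 / +1.0353)
    (2,2) via y @ 0.4659  # hit
  → r_2 = 0.4659
beam 3: φ=45°, α=345°
  direction (0.9659, -0.2588); cell (2,3); t to first gridline: x 0.8179, y 1.7387 (then +1.0353 / +3.8637)
    (3,3) via x @ 0.8179
    (3,2) via y @ 1.7387
    (4,2) via x @ 1.8531
    (5,2) via x @ 2.8884
    (6,2) via x @ 3.9237  # hit
  → r_3 = 3.9237
beam 4: φ=135°, α=75°
  direction (0.2588, 0.9659); cell (2,3); t to first gridline: x 3.0523, y 0.5694 (then +3.8637 / +1.0353)
    (2,4) via y @ 0.5694
    (2,5) via y @ 1.6047  # hit
  → r_4 = 1.6047

ranges = [1.2527, 0.4659, 3.9237, 1.6047]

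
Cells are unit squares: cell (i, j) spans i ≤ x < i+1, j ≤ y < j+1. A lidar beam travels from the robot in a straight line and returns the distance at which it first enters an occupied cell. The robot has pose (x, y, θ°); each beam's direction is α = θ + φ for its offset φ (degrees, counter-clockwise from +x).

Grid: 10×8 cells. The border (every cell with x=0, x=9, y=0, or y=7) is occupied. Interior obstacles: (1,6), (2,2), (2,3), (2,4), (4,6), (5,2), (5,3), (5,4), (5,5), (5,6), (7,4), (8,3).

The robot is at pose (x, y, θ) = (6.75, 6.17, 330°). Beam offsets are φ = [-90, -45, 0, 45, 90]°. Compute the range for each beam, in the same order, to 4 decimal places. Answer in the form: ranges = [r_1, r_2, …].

beam 1: φ=-90°, α=240°
  d=(-0.5000,-0.8660)  start (6,6)  tX=1.5000 tY=0.1963  stride 1/|dx|=2.0000 1/|dy|=1.1547
    cross y-line → (6,5), t=0.1963
    cross y-line → (6,4), t=1.3510
    cross x-line → (5,4), t=1.5000 (wall)
  → r_1 = 1.5000
beam 2: φ=-45°, α=285°
  d=(0.2588,-0.9659)  start (6,6)  tX=0.9659 tY=0.1760  stride 1/|dx|=3.8637 1/|dy|=1.0353
    cross y-line → (6,5), t=0.1760
    cross x-line → (7,5), t=0.9659
    cross y-line → (7,4), t=1.2113 (wall)
  → r_2 = 1.2113
beam 3: φ=0°, α=330°
  d=(0.8660,-0.5000)  start (6,6)  tX=0.2887 tY=0.3400  stride 1/|dx|=1.1547 1/|dy|=2.0000
    cross x-line → (7,6), t=0.2887
    cross y-line → (7,5), t=0.3400
    cross x-line → (8,5), t=1.4434
    cross y-line → (8,4), t=2.3400
    cross x-line → (9,4), t=2.5981 (wall)
  → r_3 = 2.5981
beam 4: φ=45°, α=15°
  d=(0.9659,0.2588)  start (6,6)  tX=0.2588 tY=3.2069  stride 1/|dx|=1.0353 1/|dy|=3.8637
    cross x-line → (7,6), t=0.2588
    cross x-line → (8,6), t=1.2941
    cross x-line → (9,6), t=2.3294 (wall)
  → r_4 = 2.3294
beam 5: φ=90°, α=60°
  d=(0.5000,0.8660)  start (6,6)  tX=0.5000 tY=0.9584  stride 1/|dx|=2.0000 1/|dy|=1.1547
    cross x-line → (7,6), t=0.5000
    cross y-line → (7,7), t=0.9584 (wall)
  → r_5 = 0.9584

ranges = [1.5000, 1.2113, 2.5981, 2.3294, 0.9584]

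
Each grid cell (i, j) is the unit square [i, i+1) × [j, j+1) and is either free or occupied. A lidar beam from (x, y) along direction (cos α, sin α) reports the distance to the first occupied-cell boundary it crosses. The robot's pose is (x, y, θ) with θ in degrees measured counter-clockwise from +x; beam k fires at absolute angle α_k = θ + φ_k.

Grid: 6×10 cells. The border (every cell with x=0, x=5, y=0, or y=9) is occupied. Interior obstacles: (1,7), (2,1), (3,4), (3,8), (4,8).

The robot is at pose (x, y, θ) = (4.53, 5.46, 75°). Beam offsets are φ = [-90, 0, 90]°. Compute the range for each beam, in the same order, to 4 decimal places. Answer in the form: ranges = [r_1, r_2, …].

beam 1: φ=-90°, α=345°
  dir = (cos 345°, sin 345°) = (0.9659, -0.2588); from cell (4,5)
  next x-line at t=0.4866, next y-line at t=1.7773; Δt_x=1.0353, Δt_y=3.8637
    x: enter (5,5) at t=0.4866 ← occupied
  → r_1 = 0.4866
beam 2: φ=0°, α=75°
  dir = (cos 75°, sin 75°) = (0.2588, 0.9659); from cell (4,5)
  next x-line at t=1.8159, next y-line at t=0.5590; Δt_x=3.8637, Δt_y=1.0353
    y: enter (4,6) at t=0.5590
    y: enter (4,7) at t=1.5943
    x: enter (5,7) at t=1.8159 ← occupied
  → r_2 = 1.8159
beam 3: φ=90°, α=165°
  dir = (cos 165°, sin 165°) = (-0.9659, 0.2588); from cell (4,5)
  next x-line at t=0.5487, next y-line at t=2.0864; Δt_x=1.0353, Δt_y=3.8637
    x: enter (3,5) at t=0.5487
    x: enter (2,5) at t=1.5840
    y: enter (2,6) at t=2.0864
    x: enter (1,6) at t=2.6192
    x: enter (0,6) at t=3.6545 ← occupied
  → r_3 = 3.6545

ranges = [0.4866, 1.8159, 3.6545]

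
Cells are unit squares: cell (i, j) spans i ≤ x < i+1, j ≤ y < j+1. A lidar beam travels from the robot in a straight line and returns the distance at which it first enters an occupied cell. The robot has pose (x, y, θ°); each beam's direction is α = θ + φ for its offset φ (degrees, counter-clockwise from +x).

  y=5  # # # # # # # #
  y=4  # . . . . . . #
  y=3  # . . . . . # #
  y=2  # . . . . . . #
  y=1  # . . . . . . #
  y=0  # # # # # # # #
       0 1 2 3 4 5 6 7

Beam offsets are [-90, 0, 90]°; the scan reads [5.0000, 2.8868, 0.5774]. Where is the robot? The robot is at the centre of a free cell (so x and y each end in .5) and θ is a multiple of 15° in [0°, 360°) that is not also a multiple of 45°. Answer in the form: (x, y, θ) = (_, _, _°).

(x, y, θ) = (5.5, 3.5, 300°)

Candidates: 23 free-cell centres × 16 headings = 368 poses. Raycast each; keep the one whose scan matches to 4 dp.
  (4.5, 2.5, 150°): beam 1 = 2.8868 ≠ 5.0000 ✗
  (4.5, 4.5, 345°): beam 1 = 3.6235 ≠ 5.0000 ✗
  (2.5, 3.5, 30°): beam 1 = 2.8868 ≠ 5.0000 ✗
  (3.5, 2.5, 60°): beam 1 = 3.0000 ≠ 5.0000 ✗
  …
  (5.5, 3.5, 300°): r_1=5.0000, r_2=2.8868, r_3=0.5774 — all match ✓
No second candidate reproduces the full scan.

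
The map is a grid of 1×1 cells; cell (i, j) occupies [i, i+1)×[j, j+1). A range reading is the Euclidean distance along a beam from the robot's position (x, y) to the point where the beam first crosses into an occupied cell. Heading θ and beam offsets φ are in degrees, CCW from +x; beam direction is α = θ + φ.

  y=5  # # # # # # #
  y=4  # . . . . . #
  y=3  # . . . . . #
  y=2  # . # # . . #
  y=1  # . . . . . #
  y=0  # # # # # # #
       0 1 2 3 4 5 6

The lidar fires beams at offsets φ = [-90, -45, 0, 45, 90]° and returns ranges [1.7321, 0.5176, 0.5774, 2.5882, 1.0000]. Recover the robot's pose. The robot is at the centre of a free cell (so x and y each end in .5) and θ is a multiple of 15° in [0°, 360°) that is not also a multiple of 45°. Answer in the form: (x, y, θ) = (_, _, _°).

(x, y, θ) = (1.5, 2.5, 30°)

Candidates: 18 free-cell centres × 16 headings = 288 poses. Raycast each; keep the one whose scan matches to 4 dp.
  (3.5, 3.5, 300°): beam 1 = 1.0000 ≠ 1.7321 ✗
  (4.5, 4.5, 195°): beam 1 = 0.5176 ≠ 1.7321 ✗
  (4.5, 2.5, 15°): beam 1 = 1.5529 ≠ 1.7321 ✗
  …
  (1.5, 2.5, 30°): r_1=1.7321, r_2=0.5176, r_3=0.5774, r_4=2.5882, r_5=1.0000 — all match ✓
Unique over the lattice → pose = (1.5, 2.5, 30°).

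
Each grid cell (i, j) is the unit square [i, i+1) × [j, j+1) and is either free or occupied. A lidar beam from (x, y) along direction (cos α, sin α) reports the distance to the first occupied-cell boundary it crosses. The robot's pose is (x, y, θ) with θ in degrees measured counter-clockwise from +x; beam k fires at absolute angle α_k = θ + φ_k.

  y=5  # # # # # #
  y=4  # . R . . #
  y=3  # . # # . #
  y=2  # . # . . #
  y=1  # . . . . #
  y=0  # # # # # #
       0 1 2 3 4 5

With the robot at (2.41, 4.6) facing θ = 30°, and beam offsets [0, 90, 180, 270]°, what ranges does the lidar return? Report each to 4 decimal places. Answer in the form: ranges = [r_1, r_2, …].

ranges = [0.8000, 0.4619, 1.6281, 0.6928]

beam 1: φ=0°, α=30°
  dir = (cos 30°, sin 30°) = (0.8660, 0.5000); from cell (2,4)
  next x-line at t=0.6813, next y-line at t=0.8000; Δt_x=1.1547, Δt_y=2.0000
    x: enter (3,4) at t=0.6813
    y: enter (3,5) at t=0.8000 ← occupied
  → r_1 = 0.8000
beam 2: φ=90°, α=120°
  dir = (cos 120°, sin 120°) = (-0.5000, 0.8660); from cell (2,4)
  next x-line at t=0.8200, next y-line at t=0.4619; Δt_x=2.0000, Δt_y=1.1547
    y: enter (2,5) at t=0.4619 ← occupied
  → r_2 = 0.4619
beam 3: φ=180°, α=210°
  dir = (cos 210°, sin 210°) = (-0.8660, -0.5000); from cell (2,4)
  next x-line at t=0.4734, next y-line at t=1.2000; Δt_x=1.1547, Δt_y=2.0000
    x: enter (1,4) at t=0.4734
    y: enter (1,3) at t=1.2000
    x: enter (0,3) at t=1.6281 ← occupied
  → r_3 = 1.6281
beam 4: φ=270°, α=300°
  dir = (cos 300°, sin 300°) = (0.5000, -0.8660); from cell (2,4)
  next x-line at t=1.1800, next y-line at t=0.6928; Δt_x=2.0000, Δt_y=1.1547
    y: enter (2,3) at t=0.6928 ← occupied
  → r_4 = 0.6928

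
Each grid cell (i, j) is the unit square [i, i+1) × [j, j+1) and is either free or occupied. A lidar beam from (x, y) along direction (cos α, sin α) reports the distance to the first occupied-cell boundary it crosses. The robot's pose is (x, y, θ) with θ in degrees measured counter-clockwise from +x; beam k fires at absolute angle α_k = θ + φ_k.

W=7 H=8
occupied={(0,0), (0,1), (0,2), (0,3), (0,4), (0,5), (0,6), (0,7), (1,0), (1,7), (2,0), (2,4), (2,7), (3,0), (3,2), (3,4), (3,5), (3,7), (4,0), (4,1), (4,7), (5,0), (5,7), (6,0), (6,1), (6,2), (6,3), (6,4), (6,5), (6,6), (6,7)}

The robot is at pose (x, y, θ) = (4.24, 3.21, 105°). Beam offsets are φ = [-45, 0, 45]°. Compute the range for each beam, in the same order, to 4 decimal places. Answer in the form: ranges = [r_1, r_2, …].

ranges = [3.5200, 0.9273, 1.5800]

beam 1: φ=-45°, α=60°
  dir = (cos 60°, sin 60°) = (0.5000, 0.8660); from cell (4,3)
  next x-line at t=1.5200, next y-line at t=0.9122; Δt_x=2.0000, Δt_y=1.1547
    y: enter (4,4) at t=0.9122
    x: enter (5,4) at t=1.5200
    y: enter (5,5) at t=2.0669
    y: enter (5,6) at t=3.2216
    x: enter (6,6) at t=3.5200 ← occupied
  → r_1 = 3.5200
beam 2: φ=0°, α=105°
  dir = (cos 105°, sin 105°) = (-0.2588, 0.9659); from cell (4,3)
  next x-line at t=0.9273, next y-line at t=0.8179; Δt_x=3.8637, Δt_y=1.0353
    y: enter (4,4) at t=0.8179
    x: enter (3,4) at t=0.9273 ← occupied
  → r_2 = 0.9273
beam 3: φ=45°, α=150°
  dir = (cos 150°, sin 150°) = (-0.8660, 0.5000); from cell (4,3)
  next x-line at t=0.2771, next y-line at t=1.5800; Δt_x=1.1547, Δt_y=2.0000
    x: enter (3,3) at t=0.2771
    x: enter (2,3) at t=1.4318
    y: enter (2,4) at t=1.5800 ← occupied
  → r_3 = 1.5800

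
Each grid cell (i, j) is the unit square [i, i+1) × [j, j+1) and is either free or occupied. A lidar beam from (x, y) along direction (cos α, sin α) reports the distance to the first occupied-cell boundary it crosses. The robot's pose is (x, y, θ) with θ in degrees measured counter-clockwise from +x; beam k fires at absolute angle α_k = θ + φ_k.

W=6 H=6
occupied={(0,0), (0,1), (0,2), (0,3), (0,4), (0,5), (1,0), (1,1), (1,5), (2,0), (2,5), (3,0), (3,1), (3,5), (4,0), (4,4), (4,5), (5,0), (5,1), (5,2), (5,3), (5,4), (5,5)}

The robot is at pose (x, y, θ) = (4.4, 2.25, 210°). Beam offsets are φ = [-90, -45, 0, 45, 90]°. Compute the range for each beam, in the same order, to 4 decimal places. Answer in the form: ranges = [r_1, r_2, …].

ranges = [3.1754, 3.5199, 0.5000, 1.2941, 1.2000]

beam 1: φ=-90°, α=120°
  cosα=-0.5000 sinα=0.8660 | (4,2) | tMaxX 0.8000 tMaxY 0.8660 | tΔX 2.0000 tΔY 1.1547
    t=0.8000 [x] (3,2)
    t=0.8660 [y] (3,3)
    t=2.0207 [y] (3,4)
    t=2.8000 [x] (2,4)
    t=3.1754 [y] (2,5) — stop
  → r_1 = 3.1754
beam 2: φ=-45°, α=165°
  cosα=-0.9659 sinα=0.2588 | (4,2) | tMaxX 0.4141 tMaxY 2.8978 | tΔX 1.0353 tΔY 3.8637
    t=0.4141 [x] (3,2)
    t=1.4494 [x] (2,2)
    t=2.4847 [x] (1,2)
    t=2.8978 [y] (1,3)
    t=3.5199 [x] (0,3) — stop
  → r_2 = 3.5199
beam 3: φ=0°, α=210°
  cosα=-0.8660 sinα=-0.5000 | (4,2) | tMaxX 0.4619 tMaxY 0.5000 | tΔX 1.1547 tΔY 2.0000
    t=0.4619 [x] (3,2)
    t=0.5000 [y] (3,1) — stop
  → r_3 = 0.5000
beam 4: φ=45°, α=255°
  cosα=-0.2588 sinα=-0.9659 | (4,2) | tMaxX 1.5455 tMaxY 0.2588 | tΔX 3.8637 tΔY 1.0353
    t=0.2588 [y] (4,1)
    t=1.2941 [y] (4,0) — stop
  → r_4 = 1.2941
beam 5: φ=90°, α=300°
  cosα=0.5000 sinα=-0.8660 | (4,2) | tMaxX 1.2000 tMaxY 0.2887 | tΔX 2.0000 tΔY 1.1547
    t=0.2887 [y] (4,1)
    t=1.2000 [x] (5,1) — stop
  → r_5 = 1.2000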